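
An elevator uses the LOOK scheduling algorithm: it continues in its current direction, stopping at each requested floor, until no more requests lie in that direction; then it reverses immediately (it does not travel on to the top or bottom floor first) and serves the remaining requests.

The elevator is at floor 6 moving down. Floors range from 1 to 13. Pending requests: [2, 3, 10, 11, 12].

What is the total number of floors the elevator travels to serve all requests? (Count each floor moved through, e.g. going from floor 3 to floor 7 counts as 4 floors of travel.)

Start at floor 6 moving down, LOOK stop order: [3, 2, 10, 11, 12]
  6 → 3: |3-6| = 3, total = 3
  3 → 2: |2-3| = 1, total = 4
  2 → 10: |10-2| = 8, total = 12
  10 → 11: |11-10| = 1, total = 13
  11 → 12: |12-11| = 1, total = 14

Answer: 14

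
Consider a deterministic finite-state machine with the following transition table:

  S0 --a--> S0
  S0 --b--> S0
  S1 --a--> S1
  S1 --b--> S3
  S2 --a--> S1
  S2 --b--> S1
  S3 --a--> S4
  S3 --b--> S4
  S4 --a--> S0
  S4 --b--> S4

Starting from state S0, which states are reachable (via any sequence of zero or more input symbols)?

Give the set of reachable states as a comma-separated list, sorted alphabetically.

Answer: S0

Derivation:
BFS from S0:
  visit S0: S0--a-->S0 (seen), S0--b-->S0 (seen)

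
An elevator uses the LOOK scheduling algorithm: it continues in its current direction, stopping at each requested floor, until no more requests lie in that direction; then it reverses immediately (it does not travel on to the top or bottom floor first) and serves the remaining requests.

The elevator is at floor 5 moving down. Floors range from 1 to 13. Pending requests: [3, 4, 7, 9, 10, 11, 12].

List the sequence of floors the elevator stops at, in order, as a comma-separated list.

Current: 5, moving DOWN
Serve below first (descending): [4, 3]
Then reverse, serve above (ascending): [7, 9, 10, 11, 12]

Answer: 4, 3, 7, 9, 10, 11, 12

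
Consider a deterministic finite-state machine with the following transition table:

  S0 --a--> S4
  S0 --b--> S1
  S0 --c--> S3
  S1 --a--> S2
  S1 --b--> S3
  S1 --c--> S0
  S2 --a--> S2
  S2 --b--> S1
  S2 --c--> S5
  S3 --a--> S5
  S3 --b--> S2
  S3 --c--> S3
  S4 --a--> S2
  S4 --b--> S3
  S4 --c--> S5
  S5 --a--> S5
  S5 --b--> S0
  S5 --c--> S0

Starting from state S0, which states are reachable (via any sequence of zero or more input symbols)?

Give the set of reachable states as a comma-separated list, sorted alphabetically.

Answer: S0, S1, S2, S3, S4, S5

Derivation:
BFS from S0:
  visit S0: S0--a-->S4 (new), S0--b-->S1 (new), S0--c-->S3 (new)
  visit S4: S4--a-->S2 (new), S4--b-->S3 (seen), S4--c-->S5 (new)
  visit S1: S1--a-->S2 (seen), S1--b-->S3 (seen), S1--c-->S0 (seen)
  visit S3: S3--a-->S5 (seen), S3--b-->S2 (seen), S3--c-->S3 (seen)
  visit S2: S2--a-->S2 (seen), S2--b-->S1 (seen), S2--c-->S5 (seen)
  visit S5: S5--a-->S5 (seen), S5--b-->S0 (seen), S5--c-->S0 (seen)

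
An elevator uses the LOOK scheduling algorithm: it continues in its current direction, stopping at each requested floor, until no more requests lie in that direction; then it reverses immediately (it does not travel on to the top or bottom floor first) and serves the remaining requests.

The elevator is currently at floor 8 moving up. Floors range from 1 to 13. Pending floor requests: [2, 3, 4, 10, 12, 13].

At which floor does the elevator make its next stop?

Answer: 10

Derivation:
Current floor: 8, direction: up
Requests above: [10, 12, 13]
Requests below: [2, 3, 4]
Moving up and requests lie above → nearest above is min([10, 12, 13]) = 10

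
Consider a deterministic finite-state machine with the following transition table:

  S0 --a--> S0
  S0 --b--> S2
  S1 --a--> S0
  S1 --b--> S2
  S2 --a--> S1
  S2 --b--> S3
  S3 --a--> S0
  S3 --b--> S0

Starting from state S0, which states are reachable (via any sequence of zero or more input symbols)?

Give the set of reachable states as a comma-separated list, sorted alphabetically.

BFS from S0:
  visit S0: S0--a-->S0 (seen), S0--b-->S2 (new)
  visit S2: S2--a-->S1 (new), S2--b-->S3 (new)
  visit S1: S1--a-->S0 (seen), S1--b-->S2 (seen)
  visit S3: S3--a-->S0 (seen), S3--b-->S0 (seen)

Answer: S0, S1, S2, S3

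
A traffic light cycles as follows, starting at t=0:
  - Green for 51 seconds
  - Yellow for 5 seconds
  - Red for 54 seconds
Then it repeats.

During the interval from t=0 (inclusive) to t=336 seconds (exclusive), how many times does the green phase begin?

Cycle = 51+5+54 = 110s
green phase starts at t = k*110 + 0 for k=0,1,2,...
Need k*110+0 < 336 → k < 3.055
k ∈ {0, ..., 3} → 4 starts

Answer: 4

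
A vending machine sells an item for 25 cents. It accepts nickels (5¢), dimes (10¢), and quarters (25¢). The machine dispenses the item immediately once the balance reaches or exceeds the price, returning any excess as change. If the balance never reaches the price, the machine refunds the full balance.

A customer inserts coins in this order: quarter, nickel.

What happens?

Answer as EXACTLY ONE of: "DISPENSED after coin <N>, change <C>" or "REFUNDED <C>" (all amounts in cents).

Answer: DISPENSED after coin 1, change 0

Derivation:
Price: 25¢
Coin 1 (quarter, 25¢): balance = 25¢
  → balance >= price → DISPENSE, change = 25 - 25 = 0¢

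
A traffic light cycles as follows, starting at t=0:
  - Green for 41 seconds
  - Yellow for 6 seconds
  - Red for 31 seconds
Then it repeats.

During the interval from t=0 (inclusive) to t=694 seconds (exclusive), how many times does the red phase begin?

Cycle = 41+6+31 = 78s
red phase starts at t = k*78 + 47 for k=0,1,2,...
Need k*78+47 < 694 → k < 8.295
k ∈ {0, ..., 8} → 9 starts

Answer: 9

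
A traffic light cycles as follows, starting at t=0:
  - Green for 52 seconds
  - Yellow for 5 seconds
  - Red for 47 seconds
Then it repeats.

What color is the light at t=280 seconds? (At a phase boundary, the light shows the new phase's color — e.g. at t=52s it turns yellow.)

Answer: red

Derivation:
Cycle length = 52 + 5 + 47 = 104s
t = 280, phase_t = 280 mod 104 = 72
72 >= 57 → RED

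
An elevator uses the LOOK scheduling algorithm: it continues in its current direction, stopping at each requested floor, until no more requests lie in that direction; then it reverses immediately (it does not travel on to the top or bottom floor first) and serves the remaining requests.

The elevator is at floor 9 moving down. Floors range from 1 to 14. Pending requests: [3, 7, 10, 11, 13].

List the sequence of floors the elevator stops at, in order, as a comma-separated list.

Answer: 7, 3, 10, 11, 13

Derivation:
Current: 9, moving DOWN
Serve below first (descending): [7, 3]
Then reverse, serve above (ascending): [10, 11, 13]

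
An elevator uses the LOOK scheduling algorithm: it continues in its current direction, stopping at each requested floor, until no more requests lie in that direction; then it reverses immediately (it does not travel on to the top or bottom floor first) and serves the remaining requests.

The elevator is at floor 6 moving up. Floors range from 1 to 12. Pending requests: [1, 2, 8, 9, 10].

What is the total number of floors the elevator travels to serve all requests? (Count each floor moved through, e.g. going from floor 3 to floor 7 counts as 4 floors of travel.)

Answer: 13

Derivation:
Start at floor 6 moving up, LOOK stop order: [8, 9, 10, 2, 1]
  6 → 8: |8-6| = 2, total = 2
  8 → 9: |9-8| = 1, total = 3
  9 → 10: |10-9| = 1, total = 4
  10 → 2: |2-10| = 8, total = 12
  2 → 1: |1-2| = 1, total = 13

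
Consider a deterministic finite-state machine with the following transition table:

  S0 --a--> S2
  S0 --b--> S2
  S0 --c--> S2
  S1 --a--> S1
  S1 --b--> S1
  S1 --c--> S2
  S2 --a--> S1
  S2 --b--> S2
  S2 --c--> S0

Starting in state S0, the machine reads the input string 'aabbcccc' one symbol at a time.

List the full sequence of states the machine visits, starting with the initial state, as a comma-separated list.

Answer: S0, S2, S1, S1, S1, S2, S0, S2, S0

Derivation:
Start: S0
  read 'a': S0 --a--> S2
  read 'a': S2 --a--> S1
  read 'b': S1 --b--> S1
  read 'b': S1 --b--> S1
  read 'c': S1 --c--> S2
  read 'c': S2 --c--> S0
  read 'c': S0 --c--> S2
  read 'c': S2 --c--> S0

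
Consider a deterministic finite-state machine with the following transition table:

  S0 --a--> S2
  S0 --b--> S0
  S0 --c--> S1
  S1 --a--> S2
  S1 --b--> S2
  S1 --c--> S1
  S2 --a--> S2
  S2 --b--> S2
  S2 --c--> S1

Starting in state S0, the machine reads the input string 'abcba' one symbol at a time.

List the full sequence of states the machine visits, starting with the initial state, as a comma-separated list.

Start: S0
  read 'a': S0 --a--> S2
  read 'b': S2 --b--> S2
  read 'c': S2 --c--> S1
  read 'b': S1 --b--> S2
  read 'a': S2 --a--> S2

Answer: S0, S2, S2, S1, S2, S2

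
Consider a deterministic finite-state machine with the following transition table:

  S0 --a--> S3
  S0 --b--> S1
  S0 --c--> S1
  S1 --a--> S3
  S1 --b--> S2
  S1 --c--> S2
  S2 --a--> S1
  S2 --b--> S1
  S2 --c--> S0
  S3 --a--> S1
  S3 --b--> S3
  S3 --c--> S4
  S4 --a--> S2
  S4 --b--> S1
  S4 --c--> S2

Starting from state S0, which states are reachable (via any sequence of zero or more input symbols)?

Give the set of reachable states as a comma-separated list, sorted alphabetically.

BFS from S0:
  visit S0: S0--a-->S3 (new), S0--b-->S1 (new), S0--c-->S1 (seen)
  visit S3: S3--a-->S1 (seen), S3--b-->S3 (seen), S3--c-->S4 (new)
  visit S1: S1--a-->S3 (seen), S1--b-->S2 (new), S1--c-->S2 (seen)
  visit S4: S4--a-->S2 (seen), S4--b-->S1 (seen), S4--c-->S2 (seen)
  visit S2: S2--a-->S1 (seen), S2--b-->S1 (seen), S2--c-->S0 (seen)

Answer: S0, S1, S2, S3, S4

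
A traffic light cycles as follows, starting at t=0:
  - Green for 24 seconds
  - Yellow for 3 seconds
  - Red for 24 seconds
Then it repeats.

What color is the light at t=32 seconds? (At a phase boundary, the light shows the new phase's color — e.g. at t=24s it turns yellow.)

Answer: red

Derivation:
Cycle length = 24 + 3 + 24 = 51s
t = 32, phase_t = 32 mod 51 = 32
32 >= 27 → RED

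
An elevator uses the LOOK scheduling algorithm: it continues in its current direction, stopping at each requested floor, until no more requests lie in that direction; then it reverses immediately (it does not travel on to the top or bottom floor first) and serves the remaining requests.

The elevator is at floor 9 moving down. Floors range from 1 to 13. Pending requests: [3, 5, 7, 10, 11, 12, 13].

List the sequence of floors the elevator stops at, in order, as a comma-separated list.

Current: 9, moving DOWN
Serve below first (descending): [7, 5, 3]
Then reverse, serve above (ascending): [10, 11, 12, 13]

Answer: 7, 5, 3, 10, 11, 12, 13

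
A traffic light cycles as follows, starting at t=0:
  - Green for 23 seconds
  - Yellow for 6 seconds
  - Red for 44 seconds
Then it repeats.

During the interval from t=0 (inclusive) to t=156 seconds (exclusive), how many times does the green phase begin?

Cycle = 23+6+44 = 73s
green phase starts at t = k*73 + 0 for k=0,1,2,...
Need k*73+0 < 156 → k < 2.137
k ∈ {0, ..., 2} → 3 starts

Answer: 3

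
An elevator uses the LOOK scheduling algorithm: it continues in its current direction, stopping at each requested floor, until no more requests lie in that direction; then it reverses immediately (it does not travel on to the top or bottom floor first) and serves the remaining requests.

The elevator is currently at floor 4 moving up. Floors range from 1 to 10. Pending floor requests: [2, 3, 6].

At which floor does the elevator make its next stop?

Current floor: 4, direction: up
Requests above: [6]
Requests below: [2, 3]
Moving up and requests lie above → nearest above is min([6]) = 6

Answer: 6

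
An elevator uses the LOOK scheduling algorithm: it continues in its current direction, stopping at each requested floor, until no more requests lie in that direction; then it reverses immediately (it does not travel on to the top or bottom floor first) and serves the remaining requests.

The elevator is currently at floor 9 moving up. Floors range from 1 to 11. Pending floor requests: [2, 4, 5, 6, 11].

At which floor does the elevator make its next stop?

Answer: 11

Derivation:
Current floor: 9, direction: up
Requests above: [11]
Requests below: [2, 4, 5, 6]
Moving up and requests lie above → nearest above is min([11]) = 11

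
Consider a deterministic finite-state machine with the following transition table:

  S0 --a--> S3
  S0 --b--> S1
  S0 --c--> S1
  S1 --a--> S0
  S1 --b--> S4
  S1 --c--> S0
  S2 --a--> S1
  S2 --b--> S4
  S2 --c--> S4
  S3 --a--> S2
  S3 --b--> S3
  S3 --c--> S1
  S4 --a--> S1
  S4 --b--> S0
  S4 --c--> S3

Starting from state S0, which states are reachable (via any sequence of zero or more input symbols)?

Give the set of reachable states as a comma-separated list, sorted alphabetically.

BFS from S0:
  visit S0: S0--a-->S3 (new), S0--b-->S1 (new), S0--c-->S1 (seen)
  visit S3: S3--a-->S2 (new), S3--b-->S3 (seen), S3--c-->S1 (seen)
  visit S1: S1--a-->S0 (seen), S1--b-->S4 (new), S1--c-->S0 (seen)
  visit S2: S2--a-->S1 (seen), S2--b-->S4 (seen), S2--c-->S4 (seen)
  visit S4: S4--a-->S1 (seen), S4--b-->S0 (seen), S4--c-->S3 (seen)

Answer: S0, S1, S2, S3, S4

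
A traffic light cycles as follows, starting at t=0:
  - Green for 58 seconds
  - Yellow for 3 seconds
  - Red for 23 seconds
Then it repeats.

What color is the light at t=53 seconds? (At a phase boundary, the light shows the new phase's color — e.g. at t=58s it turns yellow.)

Cycle length = 58 + 3 + 23 = 84s
t = 53, phase_t = 53 mod 84 = 53
53 < 58 (green end) → GREEN

Answer: green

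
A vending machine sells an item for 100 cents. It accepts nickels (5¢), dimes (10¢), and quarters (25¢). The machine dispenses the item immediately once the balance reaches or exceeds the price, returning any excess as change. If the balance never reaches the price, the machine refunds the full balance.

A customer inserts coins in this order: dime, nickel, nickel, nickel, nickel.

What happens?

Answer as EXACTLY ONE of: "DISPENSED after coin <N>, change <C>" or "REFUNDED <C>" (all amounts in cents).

Price: 100¢
Coin 1 (dime, 10¢): balance = 10¢
Coin 2 (nickel, 5¢): balance = 15¢
Coin 3 (nickel, 5¢): balance = 20¢
Coin 4 (nickel, 5¢): balance = 25¢
Coin 5 (nickel, 5¢): balance = 30¢
All coins inserted, balance 30¢ < price 100¢ → REFUND 30¢

Answer: REFUNDED 30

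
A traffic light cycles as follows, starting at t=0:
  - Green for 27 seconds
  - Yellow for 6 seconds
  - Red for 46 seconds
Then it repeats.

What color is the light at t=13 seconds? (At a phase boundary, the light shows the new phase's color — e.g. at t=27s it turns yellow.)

Answer: green

Derivation:
Cycle length = 27 + 6 + 46 = 79s
t = 13, phase_t = 13 mod 79 = 13
13 < 27 (green end) → GREEN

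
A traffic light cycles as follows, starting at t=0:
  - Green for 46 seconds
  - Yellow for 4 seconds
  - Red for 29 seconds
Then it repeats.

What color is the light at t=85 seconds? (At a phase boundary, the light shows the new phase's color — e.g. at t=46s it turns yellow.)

Answer: green

Derivation:
Cycle length = 46 + 4 + 29 = 79s
t = 85, phase_t = 85 mod 79 = 6
6 < 46 (green end) → GREEN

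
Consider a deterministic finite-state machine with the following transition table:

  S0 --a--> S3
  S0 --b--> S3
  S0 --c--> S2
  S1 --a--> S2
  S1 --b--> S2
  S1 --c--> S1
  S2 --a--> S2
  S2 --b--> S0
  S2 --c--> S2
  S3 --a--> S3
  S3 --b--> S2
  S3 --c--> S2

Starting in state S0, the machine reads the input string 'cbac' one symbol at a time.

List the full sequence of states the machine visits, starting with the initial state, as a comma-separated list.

Start: S0
  read 'c': S0 --c--> S2
  read 'b': S2 --b--> S0
  read 'a': S0 --a--> S3
  read 'c': S3 --c--> S2

Answer: S0, S2, S0, S3, S2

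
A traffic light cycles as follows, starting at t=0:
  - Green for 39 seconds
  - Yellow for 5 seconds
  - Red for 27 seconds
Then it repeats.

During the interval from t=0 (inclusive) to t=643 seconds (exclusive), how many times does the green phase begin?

Answer: 10

Derivation:
Cycle = 39+5+27 = 71s
green phase starts at t = k*71 + 0 for k=0,1,2,...
Need k*71+0 < 643 → k < 9.056
k ∈ {0, ..., 9} → 10 starts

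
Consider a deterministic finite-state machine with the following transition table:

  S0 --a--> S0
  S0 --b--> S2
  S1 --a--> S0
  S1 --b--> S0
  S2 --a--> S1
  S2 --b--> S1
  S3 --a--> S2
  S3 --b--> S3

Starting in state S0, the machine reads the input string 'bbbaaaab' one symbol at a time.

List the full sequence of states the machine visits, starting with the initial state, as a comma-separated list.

Start: S0
  read 'b': S0 --b--> S2
  read 'b': S2 --b--> S1
  read 'b': S1 --b--> S0
  read 'a': S0 --a--> S0
  read 'a': S0 --a--> S0
  read 'a': S0 --a--> S0
  read 'a': S0 --a--> S0
  read 'b': S0 --b--> S2

Answer: S0, S2, S1, S0, S0, S0, S0, S0, S2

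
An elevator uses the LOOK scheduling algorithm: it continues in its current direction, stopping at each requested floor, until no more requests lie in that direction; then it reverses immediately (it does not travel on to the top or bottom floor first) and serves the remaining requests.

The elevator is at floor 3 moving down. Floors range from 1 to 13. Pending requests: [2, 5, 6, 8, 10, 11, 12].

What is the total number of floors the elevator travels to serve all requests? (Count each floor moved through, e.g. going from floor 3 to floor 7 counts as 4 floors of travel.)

Answer: 11

Derivation:
Start at floor 3 moving down, LOOK stop order: [2, 5, 6, 8, 10, 11, 12]
  3 → 2: |2-3| = 1, total = 1
  2 → 5: |5-2| = 3, total = 4
  5 → 6: |6-5| = 1, total = 5
  6 → 8: |8-6| = 2, total = 7
  8 → 10: |10-8| = 2, total = 9
  10 → 11: |11-10| = 1, total = 10
  11 → 12: |12-11| = 1, total = 11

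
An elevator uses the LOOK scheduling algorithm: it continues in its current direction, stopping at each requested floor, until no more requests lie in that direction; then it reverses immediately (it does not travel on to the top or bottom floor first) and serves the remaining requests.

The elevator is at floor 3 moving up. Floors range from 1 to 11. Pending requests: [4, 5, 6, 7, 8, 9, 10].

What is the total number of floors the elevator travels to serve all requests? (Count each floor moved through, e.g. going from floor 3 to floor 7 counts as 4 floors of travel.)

Answer: 7

Derivation:
Start at floor 3 moving up, LOOK stop order: [4, 5, 6, 7, 8, 9, 10]
  3 → 4: |4-3| = 1, total = 1
  4 → 5: |5-4| = 1, total = 2
  5 → 6: |6-5| = 1, total = 3
  6 → 7: |7-6| = 1, total = 4
  7 → 8: |8-7| = 1, total = 5
  8 → 9: |9-8| = 1, total = 6
  9 → 10: |10-9| = 1, total = 7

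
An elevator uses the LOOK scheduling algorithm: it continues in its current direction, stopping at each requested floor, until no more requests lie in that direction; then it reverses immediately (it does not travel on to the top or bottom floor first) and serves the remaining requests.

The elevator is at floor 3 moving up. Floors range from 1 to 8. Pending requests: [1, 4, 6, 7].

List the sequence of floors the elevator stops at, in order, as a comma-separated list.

Answer: 4, 6, 7, 1

Derivation:
Current: 3, moving UP
Serve above first (ascending): [4, 6, 7]
Then reverse, serve below (descending): [1]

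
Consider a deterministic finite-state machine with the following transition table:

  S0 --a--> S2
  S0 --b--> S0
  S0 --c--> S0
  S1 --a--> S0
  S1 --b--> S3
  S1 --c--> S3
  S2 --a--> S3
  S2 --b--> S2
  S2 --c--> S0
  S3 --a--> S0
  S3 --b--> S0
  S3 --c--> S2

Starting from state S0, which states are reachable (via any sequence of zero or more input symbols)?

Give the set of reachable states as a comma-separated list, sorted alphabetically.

Answer: S0, S2, S3

Derivation:
BFS from S0:
  visit S0: S0--a-->S2 (new), S0--b-->S0 (seen), S0--c-->S0 (seen)
  visit S2: S2--a-->S3 (new), S2--b-->S2 (seen), S2--c-->S0 (seen)
  visit S3: S3--a-->S0 (seen), S3--b-->S0 (seen), S3--c-->S2 (seen)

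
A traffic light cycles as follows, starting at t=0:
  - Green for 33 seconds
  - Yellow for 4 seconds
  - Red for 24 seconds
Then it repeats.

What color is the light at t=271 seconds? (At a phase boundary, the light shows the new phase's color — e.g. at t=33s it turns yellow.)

Answer: green

Derivation:
Cycle length = 33 + 4 + 24 = 61s
t = 271, phase_t = 271 mod 61 = 27
27 < 33 (green end) → GREEN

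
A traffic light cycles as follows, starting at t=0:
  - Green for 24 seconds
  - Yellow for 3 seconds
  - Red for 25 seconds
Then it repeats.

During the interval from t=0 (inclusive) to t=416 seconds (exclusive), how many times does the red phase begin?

Cycle = 24+3+25 = 52s
red phase starts at t = k*52 + 27 for k=0,1,2,...
Need k*52+27 < 416 → k < 7.481
k ∈ {0, ..., 7} → 8 starts

Answer: 8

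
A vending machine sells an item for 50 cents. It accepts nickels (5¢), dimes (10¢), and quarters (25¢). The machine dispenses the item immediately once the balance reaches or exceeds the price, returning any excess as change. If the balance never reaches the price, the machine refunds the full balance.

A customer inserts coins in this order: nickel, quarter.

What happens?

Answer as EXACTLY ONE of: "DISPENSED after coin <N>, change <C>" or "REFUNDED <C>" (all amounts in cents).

Price: 50¢
Coin 1 (nickel, 5¢): balance = 5¢
Coin 2 (quarter, 25¢): balance = 30¢
All coins inserted, balance 30¢ < price 50¢ → REFUND 30¢

Answer: REFUNDED 30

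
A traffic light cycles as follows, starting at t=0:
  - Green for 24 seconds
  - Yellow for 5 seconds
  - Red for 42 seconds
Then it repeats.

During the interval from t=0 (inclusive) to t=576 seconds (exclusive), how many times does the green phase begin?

Answer: 9

Derivation:
Cycle = 24+5+42 = 71s
green phase starts at t = k*71 + 0 for k=0,1,2,...
Need k*71+0 < 576 → k < 8.113
k ∈ {0, ..., 8} → 9 starts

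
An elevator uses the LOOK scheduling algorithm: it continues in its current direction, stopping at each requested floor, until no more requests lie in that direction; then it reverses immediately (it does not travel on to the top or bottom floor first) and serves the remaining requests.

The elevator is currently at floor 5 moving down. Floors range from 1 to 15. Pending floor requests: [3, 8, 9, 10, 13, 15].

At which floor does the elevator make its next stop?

Answer: 3

Derivation:
Current floor: 5, direction: down
Requests above: [8, 9, 10, 13, 15]
Requests below: [3]
Moving down and requests lie below → nearest below is max([3]) = 3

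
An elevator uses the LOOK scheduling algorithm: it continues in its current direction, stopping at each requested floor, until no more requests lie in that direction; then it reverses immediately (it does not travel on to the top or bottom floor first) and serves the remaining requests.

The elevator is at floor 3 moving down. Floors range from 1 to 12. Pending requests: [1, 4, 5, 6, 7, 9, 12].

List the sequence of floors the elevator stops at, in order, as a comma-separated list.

Answer: 1, 4, 5, 6, 7, 9, 12

Derivation:
Current: 3, moving DOWN
Serve below first (descending): [1]
Then reverse, serve above (ascending): [4, 5, 6, 7, 9, 12]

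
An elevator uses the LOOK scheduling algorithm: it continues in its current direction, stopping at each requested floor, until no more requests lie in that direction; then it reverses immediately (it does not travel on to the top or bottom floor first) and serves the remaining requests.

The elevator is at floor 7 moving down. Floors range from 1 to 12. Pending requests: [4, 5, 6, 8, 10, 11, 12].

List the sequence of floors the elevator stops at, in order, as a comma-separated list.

Current: 7, moving DOWN
Serve below first (descending): [6, 5, 4]
Then reverse, serve above (ascending): [8, 10, 11, 12]

Answer: 6, 5, 4, 8, 10, 11, 12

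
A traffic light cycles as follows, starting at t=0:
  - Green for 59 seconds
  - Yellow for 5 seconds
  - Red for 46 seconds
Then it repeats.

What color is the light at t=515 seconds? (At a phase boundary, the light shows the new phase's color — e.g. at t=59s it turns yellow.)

Answer: red

Derivation:
Cycle length = 59 + 5 + 46 = 110s
t = 515, phase_t = 515 mod 110 = 75
75 >= 64 → RED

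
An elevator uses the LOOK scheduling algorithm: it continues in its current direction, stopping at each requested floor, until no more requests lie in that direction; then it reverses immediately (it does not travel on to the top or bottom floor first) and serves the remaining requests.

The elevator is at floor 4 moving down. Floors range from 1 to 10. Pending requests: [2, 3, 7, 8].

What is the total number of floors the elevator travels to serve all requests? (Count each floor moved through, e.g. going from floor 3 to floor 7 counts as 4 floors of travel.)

Start at floor 4 moving down, LOOK stop order: [3, 2, 7, 8]
  4 → 3: |3-4| = 1, total = 1
  3 → 2: |2-3| = 1, total = 2
  2 → 7: |7-2| = 5, total = 7
  7 → 8: |8-7| = 1, total = 8

Answer: 8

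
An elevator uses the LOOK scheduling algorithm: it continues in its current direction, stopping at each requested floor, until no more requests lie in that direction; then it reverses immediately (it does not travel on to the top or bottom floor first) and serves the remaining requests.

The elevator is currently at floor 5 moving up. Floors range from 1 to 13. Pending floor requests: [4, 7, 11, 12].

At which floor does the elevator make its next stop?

Answer: 7

Derivation:
Current floor: 5, direction: up
Requests above: [7, 11, 12]
Requests below: [4]
Moving up and requests lie above → nearest above is min([7, 11, 12]) = 7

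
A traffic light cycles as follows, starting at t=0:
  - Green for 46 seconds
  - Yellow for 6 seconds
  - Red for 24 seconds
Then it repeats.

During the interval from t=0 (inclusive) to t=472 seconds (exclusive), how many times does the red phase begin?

Answer: 6

Derivation:
Cycle = 46+6+24 = 76s
red phase starts at t = k*76 + 52 for k=0,1,2,...
Need k*76+52 < 472 → k < 5.526
k ∈ {0, ..., 5} → 6 starts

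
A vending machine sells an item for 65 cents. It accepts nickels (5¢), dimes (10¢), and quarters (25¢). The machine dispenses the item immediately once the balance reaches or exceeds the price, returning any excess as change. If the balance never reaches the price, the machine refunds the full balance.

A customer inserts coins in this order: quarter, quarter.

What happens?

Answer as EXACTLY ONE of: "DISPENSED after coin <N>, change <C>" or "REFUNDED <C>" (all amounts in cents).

Price: 65¢
Coin 1 (quarter, 25¢): balance = 25¢
Coin 2 (quarter, 25¢): balance = 50¢
All coins inserted, balance 50¢ < price 65¢ → REFUND 50¢

Answer: REFUNDED 50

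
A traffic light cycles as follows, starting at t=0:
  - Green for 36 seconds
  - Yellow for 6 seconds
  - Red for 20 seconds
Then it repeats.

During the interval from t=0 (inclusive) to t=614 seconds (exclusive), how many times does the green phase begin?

Answer: 10

Derivation:
Cycle = 36+6+20 = 62s
green phase starts at t = k*62 + 0 for k=0,1,2,...
Need k*62+0 < 614 → k < 9.903
k ∈ {0, ..., 9} → 10 starts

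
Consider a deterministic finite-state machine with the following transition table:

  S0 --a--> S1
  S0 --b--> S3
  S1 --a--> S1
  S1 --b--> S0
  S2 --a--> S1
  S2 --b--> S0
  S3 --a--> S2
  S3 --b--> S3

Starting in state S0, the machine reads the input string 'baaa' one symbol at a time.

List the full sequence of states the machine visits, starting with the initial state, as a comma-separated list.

Answer: S0, S3, S2, S1, S1

Derivation:
Start: S0
  read 'b': S0 --b--> S3
  read 'a': S3 --a--> S2
  read 'a': S2 --a--> S1
  read 'a': S1 --a--> S1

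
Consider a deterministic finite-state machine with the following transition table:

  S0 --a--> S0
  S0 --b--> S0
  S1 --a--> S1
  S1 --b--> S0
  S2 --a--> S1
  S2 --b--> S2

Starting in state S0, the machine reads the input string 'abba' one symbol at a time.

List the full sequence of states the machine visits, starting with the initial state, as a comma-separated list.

Start: S0
  read 'a': S0 --a--> S0
  read 'b': S0 --b--> S0
  read 'b': S0 --b--> S0
  read 'a': S0 --a--> S0

Answer: S0, S0, S0, S0, S0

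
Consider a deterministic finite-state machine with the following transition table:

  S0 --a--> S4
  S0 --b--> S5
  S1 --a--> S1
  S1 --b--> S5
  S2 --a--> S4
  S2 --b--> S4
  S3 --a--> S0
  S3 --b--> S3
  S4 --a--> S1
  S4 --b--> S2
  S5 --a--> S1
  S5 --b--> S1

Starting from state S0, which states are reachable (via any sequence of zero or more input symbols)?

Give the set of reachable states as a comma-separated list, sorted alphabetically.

Answer: S0, S1, S2, S4, S5

Derivation:
BFS from S0:
  visit S0: S0--a-->S4 (new), S0--b-->S5 (new)
  visit S4: S4--a-->S1 (new), S4--b-->S2 (new)
  visit S5: S5--a-->S1 (seen), S5--b-->S1 (seen)
  visit S1: S1--a-->S1 (seen), S1--b-->S5 (seen)
  visit S2: S2--a-->S4 (seen), S2--b-->S4 (seen)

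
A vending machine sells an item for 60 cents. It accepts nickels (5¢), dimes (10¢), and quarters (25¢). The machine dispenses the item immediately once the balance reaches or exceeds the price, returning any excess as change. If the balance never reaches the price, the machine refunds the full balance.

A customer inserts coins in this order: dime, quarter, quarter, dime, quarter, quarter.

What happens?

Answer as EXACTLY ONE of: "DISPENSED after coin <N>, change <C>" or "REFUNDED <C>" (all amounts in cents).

Answer: DISPENSED after coin 3, change 0

Derivation:
Price: 60¢
Coin 1 (dime, 10¢): balance = 10¢
Coin 2 (quarter, 25¢): balance = 35¢
Coin 3 (quarter, 25¢): balance = 60¢
  → balance >= price → DISPENSE, change = 60 - 60 = 0¢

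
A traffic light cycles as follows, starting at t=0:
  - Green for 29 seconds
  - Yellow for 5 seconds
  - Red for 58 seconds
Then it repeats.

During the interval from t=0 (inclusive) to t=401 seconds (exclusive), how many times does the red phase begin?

Cycle = 29+5+58 = 92s
red phase starts at t = k*92 + 34 for k=0,1,2,...
Need k*92+34 < 401 → k < 3.989
k ∈ {0, ..., 3} → 4 starts

Answer: 4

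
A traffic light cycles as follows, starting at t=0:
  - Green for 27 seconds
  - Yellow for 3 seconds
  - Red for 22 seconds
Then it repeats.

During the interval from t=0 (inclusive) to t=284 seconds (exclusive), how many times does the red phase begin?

Answer: 5

Derivation:
Cycle = 27+3+22 = 52s
red phase starts at t = k*52 + 30 for k=0,1,2,...
Need k*52+30 < 284 → k < 4.885
k ∈ {0, ..., 4} → 5 starts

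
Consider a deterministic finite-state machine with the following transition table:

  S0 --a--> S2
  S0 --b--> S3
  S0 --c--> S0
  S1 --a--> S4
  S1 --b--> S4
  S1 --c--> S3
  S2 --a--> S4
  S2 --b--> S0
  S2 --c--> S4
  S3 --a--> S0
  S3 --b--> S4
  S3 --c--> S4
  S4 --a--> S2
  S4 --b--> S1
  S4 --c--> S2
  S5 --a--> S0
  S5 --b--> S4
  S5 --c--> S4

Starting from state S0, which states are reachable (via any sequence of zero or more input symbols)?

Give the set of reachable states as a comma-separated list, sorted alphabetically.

BFS from S0:
  visit S0: S0--a-->S2 (new), S0--b-->S3 (new), S0--c-->S0 (seen)
  visit S2: S2--a-->S4 (new), S2--b-->S0 (seen), S2--c-->S4 (seen)
  visit S3: S3--a-->S0 (seen), S3--b-->S4 (seen), S3--c-->S4 (seen)
  visit S4: S4--a-->S2 (seen), S4--b-->S1 (new), S4--c-->S2 (seen)
  visit S1: S1--a-->S4 (seen), S1--b-->S4 (seen), S1--c-->S3 (seen)

Answer: S0, S1, S2, S3, S4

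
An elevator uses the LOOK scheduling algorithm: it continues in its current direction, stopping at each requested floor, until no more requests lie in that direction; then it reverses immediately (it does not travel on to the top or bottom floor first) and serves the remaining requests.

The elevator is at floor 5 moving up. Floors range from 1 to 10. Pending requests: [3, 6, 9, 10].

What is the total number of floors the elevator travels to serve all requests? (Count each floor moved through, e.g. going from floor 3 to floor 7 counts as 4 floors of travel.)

Start at floor 5 moving up, LOOK stop order: [6, 9, 10, 3]
  5 → 6: |6-5| = 1, total = 1
  6 → 9: |9-6| = 3, total = 4
  9 → 10: |10-9| = 1, total = 5
  10 → 3: |3-10| = 7, total = 12

Answer: 12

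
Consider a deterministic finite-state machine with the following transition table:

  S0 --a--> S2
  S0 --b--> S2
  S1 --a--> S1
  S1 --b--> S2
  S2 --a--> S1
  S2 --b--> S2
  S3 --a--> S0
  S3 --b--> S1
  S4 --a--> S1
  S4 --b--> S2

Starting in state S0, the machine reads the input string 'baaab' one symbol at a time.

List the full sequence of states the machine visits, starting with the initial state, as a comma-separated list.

Start: S0
  read 'b': S0 --b--> S2
  read 'a': S2 --a--> S1
  read 'a': S1 --a--> S1
  read 'a': S1 --a--> S1
  read 'b': S1 --b--> S2

Answer: S0, S2, S1, S1, S1, S2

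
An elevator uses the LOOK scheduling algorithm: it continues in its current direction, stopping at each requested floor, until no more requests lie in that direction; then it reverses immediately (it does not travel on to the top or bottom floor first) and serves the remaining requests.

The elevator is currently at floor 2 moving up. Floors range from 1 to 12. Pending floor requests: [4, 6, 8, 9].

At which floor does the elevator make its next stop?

Current floor: 2, direction: up
Requests above: [4, 6, 8, 9]
Requests below: []
Moving up and requests lie above → nearest above is min([4, 6, 8, 9]) = 4

Answer: 4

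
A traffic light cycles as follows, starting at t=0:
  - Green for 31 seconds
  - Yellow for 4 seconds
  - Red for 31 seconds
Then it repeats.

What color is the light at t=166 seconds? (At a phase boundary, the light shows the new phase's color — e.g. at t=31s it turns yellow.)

Cycle length = 31 + 4 + 31 = 66s
t = 166, phase_t = 166 mod 66 = 34
31 <= 34 < 35 (yellow end) → YELLOW

Answer: yellow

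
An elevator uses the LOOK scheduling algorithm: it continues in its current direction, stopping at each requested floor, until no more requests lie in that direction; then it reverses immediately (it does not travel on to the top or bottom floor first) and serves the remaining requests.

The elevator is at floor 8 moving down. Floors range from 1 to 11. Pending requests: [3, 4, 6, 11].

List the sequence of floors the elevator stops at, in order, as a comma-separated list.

Current: 8, moving DOWN
Serve below first (descending): [6, 4, 3]
Then reverse, serve above (ascending): [11]

Answer: 6, 4, 3, 11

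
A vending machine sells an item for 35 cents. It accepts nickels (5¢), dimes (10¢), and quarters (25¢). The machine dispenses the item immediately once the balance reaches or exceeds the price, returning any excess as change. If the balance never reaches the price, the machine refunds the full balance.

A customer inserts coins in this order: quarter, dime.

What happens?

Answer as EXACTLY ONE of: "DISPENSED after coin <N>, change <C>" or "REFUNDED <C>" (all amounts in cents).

Answer: DISPENSED after coin 2, change 0

Derivation:
Price: 35¢
Coin 1 (quarter, 25¢): balance = 25¢
Coin 2 (dime, 10¢): balance = 35¢
  → balance >= price → DISPENSE, change = 35 - 35 = 0¢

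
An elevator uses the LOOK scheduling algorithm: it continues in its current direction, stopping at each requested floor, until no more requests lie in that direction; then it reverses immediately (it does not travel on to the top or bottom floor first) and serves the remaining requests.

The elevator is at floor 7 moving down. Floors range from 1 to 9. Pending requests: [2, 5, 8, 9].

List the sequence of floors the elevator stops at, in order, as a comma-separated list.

Current: 7, moving DOWN
Serve below first (descending): [5, 2]
Then reverse, serve above (ascending): [8, 9]

Answer: 5, 2, 8, 9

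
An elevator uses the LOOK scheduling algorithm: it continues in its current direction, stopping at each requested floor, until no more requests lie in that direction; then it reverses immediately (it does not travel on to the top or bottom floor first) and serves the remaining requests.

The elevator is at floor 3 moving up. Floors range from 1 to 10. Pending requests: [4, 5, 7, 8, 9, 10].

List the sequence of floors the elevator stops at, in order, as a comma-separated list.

Current: 3, moving UP
Serve above first (ascending): [4, 5, 7, 8, 9, 10]
Then reverse, serve below (descending): []

Answer: 4, 5, 7, 8, 9, 10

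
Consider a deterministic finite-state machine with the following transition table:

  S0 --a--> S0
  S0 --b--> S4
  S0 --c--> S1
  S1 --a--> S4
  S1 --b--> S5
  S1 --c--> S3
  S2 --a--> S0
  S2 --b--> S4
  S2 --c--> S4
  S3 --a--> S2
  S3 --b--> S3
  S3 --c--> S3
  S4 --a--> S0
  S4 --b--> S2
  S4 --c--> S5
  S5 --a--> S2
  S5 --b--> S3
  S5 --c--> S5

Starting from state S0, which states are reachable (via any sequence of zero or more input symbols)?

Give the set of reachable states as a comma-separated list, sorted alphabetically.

Answer: S0, S1, S2, S3, S4, S5

Derivation:
BFS from S0:
  visit S0: S0--a-->S0 (seen), S0--b-->S4 (new), S0--c-->S1 (new)
  visit S4: S4--a-->S0 (seen), S4--b-->S2 (new), S4--c-->S5 (new)
  visit S1: S1--a-->S4 (seen), S1--b-->S5 (seen), S1--c-->S3 (new)
  visit S2: S2--a-->S0 (seen), S2--b-->S4 (seen), S2--c-->S4 (seen)
  visit S5: S5--a-->S2 (seen), S5--b-->S3 (seen), S5--c-->S5 (seen)
  visit S3: S3--a-->S2 (seen), S3--b-->S3 (seen), S3--c-->S3 (seen)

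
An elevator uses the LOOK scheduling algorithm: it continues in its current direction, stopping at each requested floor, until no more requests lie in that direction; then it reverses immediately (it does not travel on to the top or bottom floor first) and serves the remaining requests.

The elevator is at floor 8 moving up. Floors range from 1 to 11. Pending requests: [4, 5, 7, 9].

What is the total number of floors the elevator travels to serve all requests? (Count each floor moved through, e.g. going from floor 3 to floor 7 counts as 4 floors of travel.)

Start at floor 8 moving up, LOOK stop order: [9, 7, 5, 4]
  8 → 9: |9-8| = 1, total = 1
  9 → 7: |7-9| = 2, total = 3
  7 → 5: |5-7| = 2, total = 5
  5 → 4: |4-5| = 1, total = 6

Answer: 6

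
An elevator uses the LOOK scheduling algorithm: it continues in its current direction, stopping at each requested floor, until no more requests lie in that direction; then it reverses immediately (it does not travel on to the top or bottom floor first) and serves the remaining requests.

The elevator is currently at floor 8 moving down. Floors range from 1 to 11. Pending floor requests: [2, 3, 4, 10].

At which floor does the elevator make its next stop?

Current floor: 8, direction: down
Requests above: [10]
Requests below: [2, 3, 4]
Moving down and requests lie below → nearest below is max([2, 3, 4]) = 4

Answer: 4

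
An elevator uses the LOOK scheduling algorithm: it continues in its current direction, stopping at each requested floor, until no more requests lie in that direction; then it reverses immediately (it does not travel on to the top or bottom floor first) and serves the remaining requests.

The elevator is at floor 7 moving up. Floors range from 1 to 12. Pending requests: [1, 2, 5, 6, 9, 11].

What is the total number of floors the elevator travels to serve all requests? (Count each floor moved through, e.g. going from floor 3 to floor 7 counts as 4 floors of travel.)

Answer: 14

Derivation:
Start at floor 7 moving up, LOOK stop order: [9, 11, 6, 5, 2, 1]
  7 → 9: |9-7| = 2, total = 2
  9 → 11: |11-9| = 2, total = 4
  11 → 6: |6-11| = 5, total = 9
  6 → 5: |5-6| = 1, total = 10
  5 → 2: |2-5| = 3, total = 13
  2 → 1: |1-2| = 1, total = 14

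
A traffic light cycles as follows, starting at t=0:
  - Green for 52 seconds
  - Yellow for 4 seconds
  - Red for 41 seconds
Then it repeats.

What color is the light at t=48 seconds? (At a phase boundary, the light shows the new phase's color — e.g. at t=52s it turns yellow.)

Answer: green

Derivation:
Cycle length = 52 + 4 + 41 = 97s
t = 48, phase_t = 48 mod 97 = 48
48 < 52 (green end) → GREEN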